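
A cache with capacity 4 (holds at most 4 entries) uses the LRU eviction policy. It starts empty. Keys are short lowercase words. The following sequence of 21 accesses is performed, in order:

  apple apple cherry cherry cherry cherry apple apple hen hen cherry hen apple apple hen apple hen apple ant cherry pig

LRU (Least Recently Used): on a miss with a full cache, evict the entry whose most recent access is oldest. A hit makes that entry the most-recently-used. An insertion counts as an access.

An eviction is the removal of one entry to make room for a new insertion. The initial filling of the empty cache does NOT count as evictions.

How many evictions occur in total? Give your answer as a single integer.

LRU simulation (capacity=4):
  1. access apple: MISS. Cache (LRU->MRU): [apple]
  2. access apple: HIT. Cache (LRU->MRU): [apple]
  3. access cherry: MISS. Cache (LRU->MRU): [apple cherry]
  4. access cherry: HIT. Cache (LRU->MRU): [apple cherry]
  5. access cherry: HIT. Cache (LRU->MRU): [apple cherry]
  6. access cherry: HIT. Cache (LRU->MRU): [apple cherry]
  7. access apple: HIT. Cache (LRU->MRU): [cherry apple]
  8. access apple: HIT. Cache (LRU->MRU): [cherry apple]
  9. access hen: MISS. Cache (LRU->MRU): [cherry apple hen]
  10. access hen: HIT. Cache (LRU->MRU): [cherry apple hen]
  11. access cherry: HIT. Cache (LRU->MRU): [apple hen cherry]
  12. access hen: HIT. Cache (LRU->MRU): [apple cherry hen]
  13. access apple: HIT. Cache (LRU->MRU): [cherry hen apple]
  14. access apple: HIT. Cache (LRU->MRU): [cherry hen apple]
  15. access hen: HIT. Cache (LRU->MRU): [cherry apple hen]
  16. access apple: HIT. Cache (LRU->MRU): [cherry hen apple]
  17. access hen: HIT. Cache (LRU->MRU): [cherry apple hen]
  18. access apple: HIT. Cache (LRU->MRU): [cherry hen apple]
  19. access ant: MISS. Cache (LRU->MRU): [cherry hen apple ant]
  20. access cherry: HIT. Cache (LRU->MRU): [hen apple ant cherry]
  21. access pig: MISS, evict hen. Cache (LRU->MRU): [apple ant cherry pig]
Total: 16 hits, 5 misses, 1 evictions

Answer: 1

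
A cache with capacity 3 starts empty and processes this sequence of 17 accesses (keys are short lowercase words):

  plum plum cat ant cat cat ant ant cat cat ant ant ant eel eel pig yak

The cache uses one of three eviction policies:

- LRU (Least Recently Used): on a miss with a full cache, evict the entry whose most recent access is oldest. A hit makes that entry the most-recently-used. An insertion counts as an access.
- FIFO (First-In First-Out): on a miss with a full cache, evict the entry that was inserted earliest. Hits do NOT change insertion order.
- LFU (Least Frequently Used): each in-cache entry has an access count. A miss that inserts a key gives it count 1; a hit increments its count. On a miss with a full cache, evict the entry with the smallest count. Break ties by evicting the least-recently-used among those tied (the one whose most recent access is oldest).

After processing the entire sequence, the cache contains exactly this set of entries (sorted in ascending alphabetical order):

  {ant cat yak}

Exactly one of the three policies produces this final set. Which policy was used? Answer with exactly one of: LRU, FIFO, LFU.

Simulating under each policy and comparing final sets:
  LRU: final set = {eel pig yak} -> differs
  FIFO: final set = {eel pig yak} -> differs
  LFU: final set = {ant cat yak} -> MATCHES target
Only LFU produces the target set.

Answer: LFU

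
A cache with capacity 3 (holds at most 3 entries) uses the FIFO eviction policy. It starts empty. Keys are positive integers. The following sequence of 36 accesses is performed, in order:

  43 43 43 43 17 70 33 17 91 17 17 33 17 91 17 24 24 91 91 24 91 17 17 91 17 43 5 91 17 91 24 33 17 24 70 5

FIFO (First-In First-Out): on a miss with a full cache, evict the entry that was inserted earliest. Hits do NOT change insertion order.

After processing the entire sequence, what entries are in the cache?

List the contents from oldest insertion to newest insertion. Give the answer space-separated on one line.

Answer: 33 70 5

Derivation:
FIFO simulation (capacity=3):
  1. access 43: MISS. Cache (old->new): [43]
  2. access 43: HIT. Cache (old->new): [43]
  3. access 43: HIT. Cache (old->new): [43]
  4. access 43: HIT. Cache (old->new): [43]
  5. access 17: MISS. Cache (old->new): [43 17]
  6. access 70: MISS. Cache (old->new): [43 17 70]
  7. access 33: MISS, evict 43. Cache (old->new): [17 70 33]
  8. access 17: HIT. Cache (old->new): [17 70 33]
  9. access 91: MISS, evict 17. Cache (old->new): [70 33 91]
  10. access 17: MISS, evict 70. Cache (old->new): [33 91 17]
  11. access 17: HIT. Cache (old->new): [33 91 17]
  12. access 33: HIT. Cache (old->new): [33 91 17]
  13. access 17: HIT. Cache (old->new): [33 91 17]
  14. access 91: HIT. Cache (old->new): [33 91 17]
  15. access 17: HIT. Cache (old->new): [33 91 17]
  16. access 24: MISS, evict 33. Cache (old->new): [91 17 24]
  17. access 24: HIT. Cache (old->new): [91 17 24]
  18. access 91: HIT. Cache (old->new): [91 17 24]
  19. access 91: HIT. Cache (old->new): [91 17 24]
  20. access 24: HIT. Cache (old->new): [91 17 24]
  21. access 91: HIT. Cache (old->new): [91 17 24]
  22. access 17: HIT. Cache (old->new): [91 17 24]
  23. access 17: HIT. Cache (old->new): [91 17 24]
  24. access 91: HIT. Cache (old->new): [91 17 24]
  25. access 17: HIT. Cache (old->new): [91 17 24]
  26. access 43: MISS, evict 91. Cache (old->new): [17 24 43]
  27. access 5: MISS, evict 17. Cache (old->new): [24 43 5]
  28. access 91: MISS, evict 24. Cache (old->new): [43 5 91]
  29. access 17: MISS, evict 43. Cache (old->new): [5 91 17]
  30. access 91: HIT. Cache (old->new): [5 91 17]
  31. access 24: MISS, evict 5. Cache (old->new): [91 17 24]
  32. access 33: MISS, evict 91. Cache (old->new): [17 24 33]
  33. access 17: HIT. Cache (old->new): [17 24 33]
  34. access 24: HIT. Cache (old->new): [17 24 33]
  35. access 70: MISS, evict 17. Cache (old->new): [24 33 70]
  36. access 5: MISS, evict 24. Cache (old->new): [33 70 5]
Total: 21 hits, 15 misses, 12 evictions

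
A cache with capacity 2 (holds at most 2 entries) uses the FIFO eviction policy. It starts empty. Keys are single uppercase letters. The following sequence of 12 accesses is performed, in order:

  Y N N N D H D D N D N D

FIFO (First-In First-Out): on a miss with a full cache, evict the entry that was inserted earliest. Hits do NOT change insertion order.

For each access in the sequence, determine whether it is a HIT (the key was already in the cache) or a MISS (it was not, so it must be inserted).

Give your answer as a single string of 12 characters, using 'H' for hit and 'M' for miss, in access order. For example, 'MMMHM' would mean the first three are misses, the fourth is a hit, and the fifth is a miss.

FIFO simulation (capacity=2):
  1. access Y: MISS. Cache (old->new): [Y]
  2. access N: MISS. Cache (old->new): [Y N]
  3. access N: HIT. Cache (old->new): [Y N]
  4. access N: HIT. Cache (old->new): [Y N]
  5. access D: MISS, evict Y. Cache (old->new): [N D]
  6. access H: MISS, evict N. Cache (old->new): [D H]
  7. access D: HIT. Cache (old->new): [D H]
  8. access D: HIT. Cache (old->new): [D H]
  9. access N: MISS, evict D. Cache (old->new): [H N]
  10. access D: MISS, evict H. Cache (old->new): [N D]
  11. access N: HIT. Cache (old->new): [N D]
  12. access D: HIT. Cache (old->new): [N D]
Total: 6 hits, 6 misses, 4 evictions

Answer: MMHHMMHHMMHH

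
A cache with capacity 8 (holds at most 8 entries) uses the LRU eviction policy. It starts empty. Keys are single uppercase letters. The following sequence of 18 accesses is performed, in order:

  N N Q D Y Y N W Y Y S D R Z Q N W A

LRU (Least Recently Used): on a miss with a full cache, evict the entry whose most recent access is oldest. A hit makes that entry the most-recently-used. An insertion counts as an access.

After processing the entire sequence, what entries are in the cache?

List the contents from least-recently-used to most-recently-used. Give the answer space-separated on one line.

LRU simulation (capacity=8):
  1. access N: MISS. Cache (LRU->MRU): [N]
  2. access N: HIT. Cache (LRU->MRU): [N]
  3. access Q: MISS. Cache (LRU->MRU): [N Q]
  4. access D: MISS. Cache (LRU->MRU): [N Q D]
  5. access Y: MISS. Cache (LRU->MRU): [N Q D Y]
  6. access Y: HIT. Cache (LRU->MRU): [N Q D Y]
  7. access N: HIT. Cache (LRU->MRU): [Q D Y N]
  8. access W: MISS. Cache (LRU->MRU): [Q D Y N W]
  9. access Y: HIT. Cache (LRU->MRU): [Q D N W Y]
  10. access Y: HIT. Cache (LRU->MRU): [Q D N W Y]
  11. access S: MISS. Cache (LRU->MRU): [Q D N W Y S]
  12. access D: HIT. Cache (LRU->MRU): [Q N W Y S D]
  13. access R: MISS. Cache (LRU->MRU): [Q N W Y S D R]
  14. access Z: MISS. Cache (LRU->MRU): [Q N W Y S D R Z]
  15. access Q: HIT. Cache (LRU->MRU): [N W Y S D R Z Q]
  16. access N: HIT. Cache (LRU->MRU): [W Y S D R Z Q N]
  17. access W: HIT. Cache (LRU->MRU): [Y S D R Z Q N W]
  18. access A: MISS, evict Y. Cache (LRU->MRU): [S D R Z Q N W A]
Total: 9 hits, 9 misses, 1 evictions

Answer: S D R Z Q N W A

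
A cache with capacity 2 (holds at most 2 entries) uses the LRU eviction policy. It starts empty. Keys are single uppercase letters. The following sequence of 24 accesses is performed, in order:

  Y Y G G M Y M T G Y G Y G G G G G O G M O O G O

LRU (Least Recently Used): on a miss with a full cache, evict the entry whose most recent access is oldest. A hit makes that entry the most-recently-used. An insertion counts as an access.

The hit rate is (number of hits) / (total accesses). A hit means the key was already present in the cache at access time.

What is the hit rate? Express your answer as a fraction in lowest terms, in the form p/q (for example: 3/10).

LRU simulation (capacity=2):
  1. access Y: MISS. Cache (LRU->MRU): [Y]
  2. access Y: HIT. Cache (LRU->MRU): [Y]
  3. access G: MISS. Cache (LRU->MRU): [Y G]
  4. access G: HIT. Cache (LRU->MRU): [Y G]
  5. access M: MISS, evict Y. Cache (LRU->MRU): [G M]
  6. access Y: MISS, evict G. Cache (LRU->MRU): [M Y]
  7. access M: HIT. Cache (LRU->MRU): [Y M]
  8. access T: MISS, evict Y. Cache (LRU->MRU): [M T]
  9. access G: MISS, evict M. Cache (LRU->MRU): [T G]
  10. access Y: MISS, evict T. Cache (LRU->MRU): [G Y]
  11. access G: HIT. Cache (LRU->MRU): [Y G]
  12. access Y: HIT. Cache (LRU->MRU): [G Y]
  13. access G: HIT. Cache (LRU->MRU): [Y G]
  14. access G: HIT. Cache (LRU->MRU): [Y G]
  15. access G: HIT. Cache (LRU->MRU): [Y G]
  16. access G: HIT. Cache (LRU->MRU): [Y G]
  17. access G: HIT. Cache (LRU->MRU): [Y G]
  18. access O: MISS, evict Y. Cache (LRU->MRU): [G O]
  19. access G: HIT. Cache (LRU->MRU): [O G]
  20. access M: MISS, evict O. Cache (LRU->MRU): [G M]
  21. access O: MISS, evict G. Cache (LRU->MRU): [M O]
  22. access O: HIT. Cache (LRU->MRU): [M O]
  23. access G: MISS, evict M. Cache (LRU->MRU): [O G]
  24. access O: HIT. Cache (LRU->MRU): [G O]
Total: 13 hits, 11 misses, 9 evictions

Hit rate = 13/24

Answer: 13/24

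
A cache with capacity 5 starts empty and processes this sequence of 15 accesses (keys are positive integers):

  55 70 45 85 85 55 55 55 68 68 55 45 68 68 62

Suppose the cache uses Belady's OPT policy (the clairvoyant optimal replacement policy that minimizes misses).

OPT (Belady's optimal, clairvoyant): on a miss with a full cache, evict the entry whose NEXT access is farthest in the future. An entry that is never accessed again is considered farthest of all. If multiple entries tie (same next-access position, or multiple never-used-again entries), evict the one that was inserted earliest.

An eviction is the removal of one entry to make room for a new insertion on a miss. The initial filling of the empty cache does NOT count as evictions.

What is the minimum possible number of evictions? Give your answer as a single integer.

OPT (Belady) simulation (capacity=5):
  1. access 55: MISS. Cache: [55]
  2. access 70: MISS. Cache: [55 70]
  3. access 45: MISS. Cache: [55 70 45]
  4. access 85: MISS. Cache: [55 70 45 85]
  5. access 85: HIT. Next use of 85: never. Cache: [55 70 45 85]
  6. access 55: HIT. Next use of 55: step 7. Cache: [55 70 45 85]
  7. access 55: HIT. Next use of 55: step 8. Cache: [55 70 45 85]
  8. access 55: HIT. Next use of 55: step 11. Cache: [55 70 45 85]
  9. access 68: MISS. Cache: [55 70 45 85 68]
  10. access 68: HIT. Next use of 68: step 13. Cache: [55 70 45 85 68]
  11. access 55: HIT. Next use of 55: never. Cache: [55 70 45 85 68]
  12. access 45: HIT. Next use of 45: never. Cache: [55 70 45 85 68]
  13. access 68: HIT. Next use of 68: step 14. Cache: [55 70 45 85 68]
  14. access 68: HIT. Next use of 68: never. Cache: [55 70 45 85 68]
  15. access 62: MISS, evict 55 (next use: never). Cache: [70 45 85 68 62]
Total: 9 hits, 6 misses, 1 evictions

Answer: 1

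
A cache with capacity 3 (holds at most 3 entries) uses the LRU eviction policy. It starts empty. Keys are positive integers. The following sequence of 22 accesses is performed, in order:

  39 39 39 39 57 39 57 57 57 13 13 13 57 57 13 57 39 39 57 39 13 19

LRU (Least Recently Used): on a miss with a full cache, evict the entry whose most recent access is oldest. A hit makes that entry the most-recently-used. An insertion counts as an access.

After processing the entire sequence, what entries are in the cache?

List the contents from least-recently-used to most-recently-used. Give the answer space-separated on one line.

Answer: 39 13 19

Derivation:
LRU simulation (capacity=3):
  1. access 39: MISS. Cache (LRU->MRU): [39]
  2. access 39: HIT. Cache (LRU->MRU): [39]
  3. access 39: HIT. Cache (LRU->MRU): [39]
  4. access 39: HIT. Cache (LRU->MRU): [39]
  5. access 57: MISS. Cache (LRU->MRU): [39 57]
  6. access 39: HIT. Cache (LRU->MRU): [57 39]
  7. access 57: HIT. Cache (LRU->MRU): [39 57]
  8. access 57: HIT. Cache (LRU->MRU): [39 57]
  9. access 57: HIT. Cache (LRU->MRU): [39 57]
  10. access 13: MISS. Cache (LRU->MRU): [39 57 13]
  11. access 13: HIT. Cache (LRU->MRU): [39 57 13]
  12. access 13: HIT. Cache (LRU->MRU): [39 57 13]
  13. access 57: HIT. Cache (LRU->MRU): [39 13 57]
  14. access 57: HIT. Cache (LRU->MRU): [39 13 57]
  15. access 13: HIT. Cache (LRU->MRU): [39 57 13]
  16. access 57: HIT. Cache (LRU->MRU): [39 13 57]
  17. access 39: HIT. Cache (LRU->MRU): [13 57 39]
  18. access 39: HIT. Cache (LRU->MRU): [13 57 39]
  19. access 57: HIT. Cache (LRU->MRU): [13 39 57]
  20. access 39: HIT. Cache (LRU->MRU): [13 57 39]
  21. access 13: HIT. Cache (LRU->MRU): [57 39 13]
  22. access 19: MISS, evict 57. Cache (LRU->MRU): [39 13 19]
Total: 18 hits, 4 misses, 1 evictions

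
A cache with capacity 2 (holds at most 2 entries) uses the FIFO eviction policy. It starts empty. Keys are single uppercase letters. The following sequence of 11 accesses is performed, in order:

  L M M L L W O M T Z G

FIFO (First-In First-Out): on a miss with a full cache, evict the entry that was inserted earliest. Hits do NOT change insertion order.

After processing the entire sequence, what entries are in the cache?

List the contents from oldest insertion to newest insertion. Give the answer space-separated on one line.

FIFO simulation (capacity=2):
  1. access L: MISS. Cache (old->new): [L]
  2. access M: MISS. Cache (old->new): [L M]
  3. access M: HIT. Cache (old->new): [L M]
  4. access L: HIT. Cache (old->new): [L M]
  5. access L: HIT. Cache (old->new): [L M]
  6. access W: MISS, evict L. Cache (old->new): [M W]
  7. access O: MISS, evict M. Cache (old->new): [W O]
  8. access M: MISS, evict W. Cache (old->new): [O M]
  9. access T: MISS, evict O. Cache (old->new): [M T]
  10. access Z: MISS, evict M. Cache (old->new): [T Z]
  11. access G: MISS, evict T. Cache (old->new): [Z G]
Total: 3 hits, 8 misses, 6 evictions

Answer: Z G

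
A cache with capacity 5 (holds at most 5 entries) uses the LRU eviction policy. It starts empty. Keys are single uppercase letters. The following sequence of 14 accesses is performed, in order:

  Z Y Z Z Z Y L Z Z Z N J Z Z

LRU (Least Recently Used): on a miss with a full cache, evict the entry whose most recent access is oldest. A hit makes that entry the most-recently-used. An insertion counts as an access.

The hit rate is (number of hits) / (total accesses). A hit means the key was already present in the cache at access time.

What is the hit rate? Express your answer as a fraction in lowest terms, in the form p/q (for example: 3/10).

LRU simulation (capacity=5):
  1. access Z: MISS. Cache (LRU->MRU): [Z]
  2. access Y: MISS. Cache (LRU->MRU): [Z Y]
  3. access Z: HIT. Cache (LRU->MRU): [Y Z]
  4. access Z: HIT. Cache (LRU->MRU): [Y Z]
  5. access Z: HIT. Cache (LRU->MRU): [Y Z]
  6. access Y: HIT. Cache (LRU->MRU): [Z Y]
  7. access L: MISS. Cache (LRU->MRU): [Z Y L]
  8. access Z: HIT. Cache (LRU->MRU): [Y L Z]
  9. access Z: HIT. Cache (LRU->MRU): [Y L Z]
  10. access Z: HIT. Cache (LRU->MRU): [Y L Z]
  11. access N: MISS. Cache (LRU->MRU): [Y L Z N]
  12. access J: MISS. Cache (LRU->MRU): [Y L Z N J]
  13. access Z: HIT. Cache (LRU->MRU): [Y L N J Z]
  14. access Z: HIT. Cache (LRU->MRU): [Y L N J Z]
Total: 9 hits, 5 misses, 0 evictions

Hit rate = 9/14

Answer: 9/14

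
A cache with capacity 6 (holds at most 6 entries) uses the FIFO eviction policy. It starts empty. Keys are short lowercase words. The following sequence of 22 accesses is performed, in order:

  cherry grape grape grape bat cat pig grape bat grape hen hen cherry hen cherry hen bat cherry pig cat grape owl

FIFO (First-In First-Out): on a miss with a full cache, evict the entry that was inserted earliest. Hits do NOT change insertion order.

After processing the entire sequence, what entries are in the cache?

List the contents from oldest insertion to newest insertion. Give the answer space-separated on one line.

FIFO simulation (capacity=6):
  1. access cherry: MISS. Cache (old->new): [cherry]
  2. access grape: MISS. Cache (old->new): [cherry grape]
  3. access grape: HIT. Cache (old->new): [cherry grape]
  4. access grape: HIT. Cache (old->new): [cherry grape]
  5. access bat: MISS. Cache (old->new): [cherry grape bat]
  6. access cat: MISS. Cache (old->new): [cherry grape bat cat]
  7. access pig: MISS. Cache (old->new): [cherry grape bat cat pig]
  8. access grape: HIT. Cache (old->new): [cherry grape bat cat pig]
  9. access bat: HIT. Cache (old->new): [cherry grape bat cat pig]
  10. access grape: HIT. Cache (old->new): [cherry grape bat cat pig]
  11. access hen: MISS. Cache (old->new): [cherry grape bat cat pig hen]
  12. access hen: HIT. Cache (old->new): [cherry grape bat cat pig hen]
  13. access cherry: HIT. Cache (old->new): [cherry grape bat cat pig hen]
  14. access hen: HIT. Cache (old->new): [cherry grape bat cat pig hen]
  15. access cherry: HIT. Cache (old->new): [cherry grape bat cat pig hen]
  16. access hen: HIT. Cache (old->new): [cherry grape bat cat pig hen]
  17. access bat: HIT. Cache (old->new): [cherry grape bat cat pig hen]
  18. access cherry: HIT. Cache (old->new): [cherry grape bat cat pig hen]
  19. access pig: HIT. Cache (old->new): [cherry grape bat cat pig hen]
  20. access cat: HIT. Cache (old->new): [cherry grape bat cat pig hen]
  21. access grape: HIT. Cache (old->new): [cherry grape bat cat pig hen]
  22. access owl: MISS, evict cherry. Cache (old->new): [grape bat cat pig hen owl]
Total: 15 hits, 7 misses, 1 evictions

Answer: grape bat cat pig hen owl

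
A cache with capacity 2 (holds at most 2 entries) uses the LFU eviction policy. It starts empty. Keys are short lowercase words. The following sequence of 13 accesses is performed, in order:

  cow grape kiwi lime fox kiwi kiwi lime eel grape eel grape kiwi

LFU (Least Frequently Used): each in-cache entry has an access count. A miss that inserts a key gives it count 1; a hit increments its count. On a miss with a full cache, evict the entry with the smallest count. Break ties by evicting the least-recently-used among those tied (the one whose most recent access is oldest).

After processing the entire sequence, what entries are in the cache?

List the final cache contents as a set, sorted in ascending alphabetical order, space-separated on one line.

LFU simulation (capacity=2):
  1. access cow: MISS. Cache: [cow(c=1)]
  2. access grape: MISS. Cache: [cow(c=1) grape(c=1)]
  3. access kiwi: MISS, evict cow(c=1). Cache: [grape(c=1) kiwi(c=1)]
  4. access lime: MISS, evict grape(c=1). Cache: [kiwi(c=1) lime(c=1)]
  5. access fox: MISS, evict kiwi(c=1). Cache: [lime(c=1) fox(c=1)]
  6. access kiwi: MISS, evict lime(c=1). Cache: [fox(c=1) kiwi(c=1)]
  7. access kiwi: HIT, count now 2. Cache: [fox(c=1) kiwi(c=2)]
  8. access lime: MISS, evict fox(c=1). Cache: [lime(c=1) kiwi(c=2)]
  9. access eel: MISS, evict lime(c=1). Cache: [eel(c=1) kiwi(c=2)]
  10. access grape: MISS, evict eel(c=1). Cache: [grape(c=1) kiwi(c=2)]
  11. access eel: MISS, evict grape(c=1). Cache: [eel(c=1) kiwi(c=2)]
  12. access grape: MISS, evict eel(c=1). Cache: [grape(c=1) kiwi(c=2)]
  13. access kiwi: HIT, count now 3. Cache: [grape(c=1) kiwi(c=3)]
Total: 2 hits, 11 misses, 9 evictions

Answer: grape kiwi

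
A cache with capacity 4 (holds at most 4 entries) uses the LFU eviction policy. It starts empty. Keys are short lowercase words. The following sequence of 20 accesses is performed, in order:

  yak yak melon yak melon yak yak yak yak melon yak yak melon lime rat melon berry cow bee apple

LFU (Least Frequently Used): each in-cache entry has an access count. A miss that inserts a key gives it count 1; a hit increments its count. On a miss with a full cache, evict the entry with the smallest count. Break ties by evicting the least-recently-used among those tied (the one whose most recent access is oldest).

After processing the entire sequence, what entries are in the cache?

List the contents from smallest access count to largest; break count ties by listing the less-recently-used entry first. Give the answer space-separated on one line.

Answer: bee apple melon yak

Derivation:
LFU simulation (capacity=4):
  1. access yak: MISS. Cache: [yak(c=1)]
  2. access yak: HIT, count now 2. Cache: [yak(c=2)]
  3. access melon: MISS. Cache: [melon(c=1) yak(c=2)]
  4. access yak: HIT, count now 3. Cache: [melon(c=1) yak(c=3)]
  5. access melon: HIT, count now 2. Cache: [melon(c=2) yak(c=3)]
  6. access yak: HIT, count now 4. Cache: [melon(c=2) yak(c=4)]
  7. access yak: HIT, count now 5. Cache: [melon(c=2) yak(c=5)]
  8. access yak: HIT, count now 6. Cache: [melon(c=2) yak(c=6)]
  9. access yak: HIT, count now 7. Cache: [melon(c=2) yak(c=7)]
  10. access melon: HIT, count now 3. Cache: [melon(c=3) yak(c=7)]
  11. access yak: HIT, count now 8. Cache: [melon(c=3) yak(c=8)]
  12. access yak: HIT, count now 9. Cache: [melon(c=3) yak(c=9)]
  13. access melon: HIT, count now 4. Cache: [melon(c=4) yak(c=9)]
  14. access lime: MISS. Cache: [lime(c=1) melon(c=4) yak(c=9)]
  15. access rat: MISS. Cache: [lime(c=1) rat(c=1) melon(c=4) yak(c=9)]
  16. access melon: HIT, count now 5. Cache: [lime(c=1) rat(c=1) melon(c=5) yak(c=9)]
  17. access berry: MISS, evict lime(c=1). Cache: [rat(c=1) berry(c=1) melon(c=5) yak(c=9)]
  18. access cow: MISS, evict rat(c=1). Cache: [berry(c=1) cow(c=1) melon(c=5) yak(c=9)]
  19. access bee: MISS, evict berry(c=1). Cache: [cow(c=1) bee(c=1) melon(c=5) yak(c=9)]
  20. access apple: MISS, evict cow(c=1). Cache: [bee(c=1) apple(c=1) melon(c=5) yak(c=9)]
Total: 12 hits, 8 misses, 4 evictions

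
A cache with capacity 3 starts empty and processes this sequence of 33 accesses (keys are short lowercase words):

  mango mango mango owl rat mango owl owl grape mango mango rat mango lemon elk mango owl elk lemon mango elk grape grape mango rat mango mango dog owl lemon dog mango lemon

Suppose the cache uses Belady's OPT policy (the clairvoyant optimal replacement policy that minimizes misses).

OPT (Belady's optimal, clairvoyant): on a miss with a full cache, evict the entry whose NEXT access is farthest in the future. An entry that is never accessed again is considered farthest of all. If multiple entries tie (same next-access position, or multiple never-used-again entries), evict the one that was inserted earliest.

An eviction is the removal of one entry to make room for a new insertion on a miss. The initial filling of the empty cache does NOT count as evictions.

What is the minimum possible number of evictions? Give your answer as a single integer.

Answer: 9

Derivation:
OPT (Belady) simulation (capacity=3):
  1. access mango: MISS. Cache: [mango]
  2. access mango: HIT. Next use of mango: step 3. Cache: [mango]
  3. access mango: HIT. Next use of mango: step 6. Cache: [mango]
  4. access owl: MISS. Cache: [mango owl]
  5. access rat: MISS. Cache: [mango owl rat]
  6. access mango: HIT. Next use of mango: step 10. Cache: [mango owl rat]
  7. access owl: HIT. Next use of owl: step 8. Cache: [mango owl rat]
  8. access owl: HIT. Next use of owl: step 17. Cache: [mango owl rat]
  9. access grape: MISS, evict owl (next use: step 17). Cache: [mango rat grape]
  10. access mango: HIT. Next use of mango: step 11. Cache: [mango rat grape]
  11. access mango: HIT. Next use of mango: step 13. Cache: [mango rat grape]
  12. access rat: HIT. Next use of rat: step 25. Cache: [mango rat grape]
  13. access mango: HIT. Next use of mango: step 16. Cache: [mango rat grape]
  14. access lemon: MISS, evict rat (next use: step 25). Cache: [mango grape lemon]
  15. access elk: MISS, evict grape (next use: step 22). Cache: [mango lemon elk]
  16. access mango: HIT. Next use of mango: step 20. Cache: [mango lemon elk]
  17. access owl: MISS, evict mango (next use: step 20). Cache: [lemon elk owl]
  18. access elk: HIT. Next use of elk: step 21. Cache: [lemon elk owl]
  19. access lemon: HIT. Next use of lemon: step 30. Cache: [lemon elk owl]
  20. access mango: MISS, evict lemon (next use: step 30). Cache: [elk owl mango]
  21. access elk: HIT. Next use of elk: never. Cache: [elk owl mango]
  22. access grape: MISS, evict elk (next use: never). Cache: [owl mango grape]
  23. access grape: HIT. Next use of grape: never. Cache: [owl mango grape]
  24. access mango: HIT. Next use of mango: step 26. Cache: [owl mango grape]
  25. access rat: MISS, evict grape (next use: never). Cache: [owl mango rat]
  26. access mango: HIT. Next use of mango: step 27. Cache: [owl mango rat]
  27. access mango: HIT. Next use of mango: step 32. Cache: [owl mango rat]
  28. access dog: MISS, evict rat (next use: never). Cache: [owl mango dog]
  29. access owl: HIT. Next use of owl: never. Cache: [owl mango dog]
  30. access lemon: MISS, evict owl (next use: never). Cache: [mango dog lemon]
  31. access dog: HIT. Next use of dog: never. Cache: [mango dog lemon]
  32. access mango: HIT. Next use of mango: never. Cache: [mango dog lemon]
  33. access lemon: HIT. Next use of lemon: never. Cache: [mango dog lemon]
Total: 21 hits, 12 misses, 9 evictions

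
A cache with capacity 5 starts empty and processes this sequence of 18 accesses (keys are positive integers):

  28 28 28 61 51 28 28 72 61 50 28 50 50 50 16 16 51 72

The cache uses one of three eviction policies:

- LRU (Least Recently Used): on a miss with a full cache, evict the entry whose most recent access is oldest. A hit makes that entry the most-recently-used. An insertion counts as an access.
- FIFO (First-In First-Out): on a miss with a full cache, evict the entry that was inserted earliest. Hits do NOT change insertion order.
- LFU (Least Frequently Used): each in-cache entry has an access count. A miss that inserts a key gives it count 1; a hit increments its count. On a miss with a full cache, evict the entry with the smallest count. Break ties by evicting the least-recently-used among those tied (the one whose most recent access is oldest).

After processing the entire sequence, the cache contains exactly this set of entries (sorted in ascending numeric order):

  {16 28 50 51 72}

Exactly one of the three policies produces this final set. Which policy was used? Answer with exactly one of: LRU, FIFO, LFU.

Answer: LRU

Derivation:
Simulating under each policy and comparing final sets:
  LRU: final set = {16 28 50 51 72} -> MATCHES target
  FIFO: final set = {16 50 51 61 72} -> differs
  LFU: final set = {16 28 50 61 72} -> differs
Only LRU produces the target set.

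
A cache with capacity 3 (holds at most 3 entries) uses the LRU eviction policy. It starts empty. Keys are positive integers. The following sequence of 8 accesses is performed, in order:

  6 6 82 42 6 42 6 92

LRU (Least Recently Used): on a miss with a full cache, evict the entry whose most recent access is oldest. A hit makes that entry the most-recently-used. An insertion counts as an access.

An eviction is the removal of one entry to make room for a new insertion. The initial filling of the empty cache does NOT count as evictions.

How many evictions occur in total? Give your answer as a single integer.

LRU simulation (capacity=3):
  1. access 6: MISS. Cache (LRU->MRU): [6]
  2. access 6: HIT. Cache (LRU->MRU): [6]
  3. access 82: MISS. Cache (LRU->MRU): [6 82]
  4. access 42: MISS. Cache (LRU->MRU): [6 82 42]
  5. access 6: HIT. Cache (LRU->MRU): [82 42 6]
  6. access 42: HIT. Cache (LRU->MRU): [82 6 42]
  7. access 6: HIT. Cache (LRU->MRU): [82 42 6]
  8. access 92: MISS, evict 82. Cache (LRU->MRU): [42 6 92]
Total: 4 hits, 4 misses, 1 evictions

Answer: 1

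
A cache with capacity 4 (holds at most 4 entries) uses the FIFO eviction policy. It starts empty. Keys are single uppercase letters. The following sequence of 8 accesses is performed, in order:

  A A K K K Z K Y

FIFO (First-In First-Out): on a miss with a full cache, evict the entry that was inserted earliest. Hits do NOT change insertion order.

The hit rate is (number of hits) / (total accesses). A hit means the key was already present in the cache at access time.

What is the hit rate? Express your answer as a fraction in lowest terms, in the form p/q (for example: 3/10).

Answer: 1/2

Derivation:
FIFO simulation (capacity=4):
  1. access A: MISS. Cache (old->new): [A]
  2. access A: HIT. Cache (old->new): [A]
  3. access K: MISS. Cache (old->new): [A K]
  4. access K: HIT. Cache (old->new): [A K]
  5. access K: HIT. Cache (old->new): [A K]
  6. access Z: MISS. Cache (old->new): [A K Z]
  7. access K: HIT. Cache (old->new): [A K Z]
  8. access Y: MISS. Cache (old->new): [A K Z Y]
Total: 4 hits, 4 misses, 0 evictions

Hit rate = 4/8 = 1/2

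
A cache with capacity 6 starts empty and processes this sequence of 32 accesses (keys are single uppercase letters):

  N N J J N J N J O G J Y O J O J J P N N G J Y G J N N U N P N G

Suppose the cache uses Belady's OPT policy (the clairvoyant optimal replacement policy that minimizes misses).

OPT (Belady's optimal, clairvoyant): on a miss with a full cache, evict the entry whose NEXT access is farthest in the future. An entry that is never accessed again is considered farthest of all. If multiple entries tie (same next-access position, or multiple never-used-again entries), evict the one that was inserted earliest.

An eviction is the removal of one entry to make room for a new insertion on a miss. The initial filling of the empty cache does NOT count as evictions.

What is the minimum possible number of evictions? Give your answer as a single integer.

OPT (Belady) simulation (capacity=6):
  1. access N: MISS. Cache: [N]
  2. access N: HIT. Next use of N: step 5. Cache: [N]
  3. access J: MISS. Cache: [N J]
  4. access J: HIT. Next use of J: step 6. Cache: [N J]
  5. access N: HIT. Next use of N: step 7. Cache: [N J]
  6. access J: HIT. Next use of J: step 8. Cache: [N J]
  7. access N: HIT. Next use of N: step 19. Cache: [N J]
  8. access J: HIT. Next use of J: step 11. Cache: [N J]
  9. access O: MISS. Cache: [N J O]
  10. access G: MISS. Cache: [N J O G]
  11. access J: HIT. Next use of J: step 14. Cache: [N J O G]
  12. access Y: MISS. Cache: [N J O G Y]
  13. access O: HIT. Next use of O: step 15. Cache: [N J O G Y]
  14. access J: HIT. Next use of J: step 16. Cache: [N J O G Y]
  15. access O: HIT. Next use of O: never. Cache: [N J O G Y]
  16. access J: HIT. Next use of J: step 17. Cache: [N J O G Y]
  17. access J: HIT. Next use of J: step 22. Cache: [N J O G Y]
  18. access P: MISS. Cache: [N J O G Y P]
  19. access N: HIT. Next use of N: step 20. Cache: [N J O G Y P]
  20. access N: HIT. Next use of N: step 26. Cache: [N J O G Y P]
  21. access G: HIT. Next use of G: step 24. Cache: [N J O G Y P]
  22. access J: HIT. Next use of J: step 25. Cache: [N J O G Y P]
  23. access Y: HIT. Next use of Y: never. Cache: [N J O G Y P]
  24. access G: HIT. Next use of G: step 32. Cache: [N J O G Y P]
  25. access J: HIT. Next use of J: never. Cache: [N J O G Y P]
  26. access N: HIT. Next use of N: step 27. Cache: [N J O G Y P]
  27. access N: HIT. Next use of N: step 29. Cache: [N J O G Y P]
  28. access U: MISS, evict J (next use: never). Cache: [N O G Y P U]
  29. access N: HIT. Next use of N: step 31. Cache: [N O G Y P U]
  30. access P: HIT. Next use of P: never. Cache: [N O G Y P U]
  31. access N: HIT. Next use of N: never. Cache: [N O G Y P U]
  32. access G: HIT. Next use of G: never. Cache: [N O G Y P U]
Total: 25 hits, 7 misses, 1 evictions

Answer: 1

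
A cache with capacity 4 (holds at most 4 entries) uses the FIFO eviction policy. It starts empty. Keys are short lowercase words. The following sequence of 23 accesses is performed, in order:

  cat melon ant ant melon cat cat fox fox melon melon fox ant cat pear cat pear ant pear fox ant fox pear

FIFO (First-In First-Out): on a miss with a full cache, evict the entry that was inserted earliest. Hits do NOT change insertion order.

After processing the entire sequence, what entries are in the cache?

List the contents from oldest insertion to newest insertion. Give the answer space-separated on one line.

Answer: ant fox pear cat

Derivation:
FIFO simulation (capacity=4):
  1. access cat: MISS. Cache (old->new): [cat]
  2. access melon: MISS. Cache (old->new): [cat melon]
  3. access ant: MISS. Cache (old->new): [cat melon ant]
  4. access ant: HIT. Cache (old->new): [cat melon ant]
  5. access melon: HIT. Cache (old->new): [cat melon ant]
  6. access cat: HIT. Cache (old->new): [cat melon ant]
  7. access cat: HIT. Cache (old->new): [cat melon ant]
  8. access fox: MISS. Cache (old->new): [cat melon ant fox]
  9. access fox: HIT. Cache (old->new): [cat melon ant fox]
  10. access melon: HIT. Cache (old->new): [cat melon ant fox]
  11. access melon: HIT. Cache (old->new): [cat melon ant fox]
  12. access fox: HIT. Cache (old->new): [cat melon ant fox]
  13. access ant: HIT. Cache (old->new): [cat melon ant fox]
  14. access cat: HIT. Cache (old->new): [cat melon ant fox]
  15. access pear: MISS, evict cat. Cache (old->new): [melon ant fox pear]
  16. access cat: MISS, evict melon. Cache (old->new): [ant fox pear cat]
  17. access pear: HIT. Cache (old->new): [ant fox pear cat]
  18. access ant: HIT. Cache (old->new): [ant fox pear cat]
  19. access pear: HIT. Cache (old->new): [ant fox pear cat]
  20. access fox: HIT. Cache (old->new): [ant fox pear cat]
  21. access ant: HIT. Cache (old->new): [ant fox pear cat]
  22. access fox: HIT. Cache (old->new): [ant fox pear cat]
  23. access pear: HIT. Cache (old->new): [ant fox pear cat]
Total: 17 hits, 6 misses, 2 evictions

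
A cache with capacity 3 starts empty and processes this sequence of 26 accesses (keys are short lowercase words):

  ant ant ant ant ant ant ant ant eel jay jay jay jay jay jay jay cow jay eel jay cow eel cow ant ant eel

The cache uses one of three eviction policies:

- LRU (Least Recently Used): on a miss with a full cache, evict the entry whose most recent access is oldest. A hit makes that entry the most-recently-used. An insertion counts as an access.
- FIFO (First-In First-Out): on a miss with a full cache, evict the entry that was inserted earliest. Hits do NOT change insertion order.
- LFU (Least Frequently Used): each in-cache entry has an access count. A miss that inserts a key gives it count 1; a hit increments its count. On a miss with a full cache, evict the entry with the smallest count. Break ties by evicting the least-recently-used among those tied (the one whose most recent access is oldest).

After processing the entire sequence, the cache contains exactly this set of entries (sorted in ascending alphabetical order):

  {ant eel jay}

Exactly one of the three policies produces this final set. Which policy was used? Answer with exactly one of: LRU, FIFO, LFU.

Answer: LFU

Derivation:
Simulating under each policy and comparing final sets:
  LRU: final set = {ant cow eel} -> differs
  FIFO: final set = {ant cow eel} -> differs
  LFU: final set = {ant eel jay} -> MATCHES target
Only LFU produces the target set.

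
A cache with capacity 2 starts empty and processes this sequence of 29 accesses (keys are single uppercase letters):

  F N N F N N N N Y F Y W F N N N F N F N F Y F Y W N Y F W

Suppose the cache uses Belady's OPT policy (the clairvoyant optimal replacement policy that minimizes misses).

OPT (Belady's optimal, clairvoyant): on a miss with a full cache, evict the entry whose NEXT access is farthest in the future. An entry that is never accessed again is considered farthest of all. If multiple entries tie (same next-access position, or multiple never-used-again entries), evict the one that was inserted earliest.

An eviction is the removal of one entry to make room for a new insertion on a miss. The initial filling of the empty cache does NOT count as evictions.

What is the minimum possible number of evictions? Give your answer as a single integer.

OPT (Belady) simulation (capacity=2):
  1. access F: MISS. Cache: [F]
  2. access N: MISS. Cache: [F N]
  3. access N: HIT. Next use of N: step 5. Cache: [F N]
  4. access F: HIT. Next use of F: step 10. Cache: [F N]
  5. access N: HIT. Next use of N: step 6. Cache: [F N]
  6. access N: HIT. Next use of N: step 7. Cache: [F N]
  7. access N: HIT. Next use of N: step 8. Cache: [F N]
  8. access N: HIT. Next use of N: step 14. Cache: [F N]
  9. access Y: MISS, evict N (next use: step 14). Cache: [F Y]
  10. access F: HIT. Next use of F: step 13. Cache: [F Y]
  11. access Y: HIT. Next use of Y: step 22. Cache: [F Y]
  12. access W: MISS, evict Y (next use: step 22). Cache: [F W]
  13. access F: HIT. Next use of F: step 17. Cache: [F W]
  14. access N: MISS, evict W (next use: step 25). Cache: [F N]
  15. access N: HIT. Next use of N: step 16. Cache: [F N]
  16. access N: HIT. Next use of N: step 18. Cache: [F N]
  17. access F: HIT. Next use of F: step 19. Cache: [F N]
  18. access N: HIT. Next use of N: step 20. Cache: [F N]
  19. access F: HIT. Next use of F: step 21. Cache: [F N]
  20. access N: HIT. Next use of N: step 26. Cache: [F N]
  21. access F: HIT. Next use of F: step 23. Cache: [F N]
  22. access Y: MISS, evict N (next use: step 26). Cache: [F Y]
  23. access F: HIT. Next use of F: step 28. Cache: [F Y]
  24. access Y: HIT. Next use of Y: step 27. Cache: [F Y]
  25. access W: MISS, evict F (next use: step 28). Cache: [Y W]
  26. access N: MISS, evict W (next use: step 29). Cache: [Y N]
  27. access Y: HIT. Next use of Y: never. Cache: [Y N]
  28. access F: MISS, evict Y (next use: never). Cache: [N F]
  29. access W: MISS, evict N (next use: never). Cache: [F W]
Total: 19 hits, 10 misses, 8 evictions

Answer: 8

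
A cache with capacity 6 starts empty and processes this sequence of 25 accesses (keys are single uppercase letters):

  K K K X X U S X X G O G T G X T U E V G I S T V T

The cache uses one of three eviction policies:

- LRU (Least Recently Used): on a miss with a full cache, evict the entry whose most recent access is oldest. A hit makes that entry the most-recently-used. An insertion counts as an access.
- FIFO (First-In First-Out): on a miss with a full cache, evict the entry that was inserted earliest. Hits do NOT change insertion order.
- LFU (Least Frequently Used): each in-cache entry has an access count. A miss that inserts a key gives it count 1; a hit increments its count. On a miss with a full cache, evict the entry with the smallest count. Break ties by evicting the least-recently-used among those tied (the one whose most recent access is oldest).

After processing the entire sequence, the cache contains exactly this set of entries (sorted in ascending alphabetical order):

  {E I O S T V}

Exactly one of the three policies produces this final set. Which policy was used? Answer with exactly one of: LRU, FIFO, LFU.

Simulating under each policy and comparing final sets:
  LRU: final set = {E G I S T V} -> differs
  FIFO: final set = {E I O S T V} -> MATCHES target
  LFU: final set = {G K S T V X} -> differs
Only FIFO produces the target set.

Answer: FIFO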